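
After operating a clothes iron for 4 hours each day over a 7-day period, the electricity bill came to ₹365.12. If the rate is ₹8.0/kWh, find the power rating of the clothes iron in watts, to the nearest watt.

1630 W

Energy = ₹365.12 ÷ ₹8.0/kWh = 45.64 kWh
Runtime = 4 h/day × 7 days = 28 h
Power = 45.64 kWh ÷ 28 h = 1.63 kW = 1630 W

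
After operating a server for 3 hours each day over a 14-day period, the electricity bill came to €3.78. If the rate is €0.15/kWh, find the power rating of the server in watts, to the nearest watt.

Energy = €3.78 ÷ €0.15/kWh = 25.2 kWh
Runtime = 3 h/day × 14 days = 42 h
Power = 25.2 kWh ÷ 42 h = 0.6 kW = 600 W

600 W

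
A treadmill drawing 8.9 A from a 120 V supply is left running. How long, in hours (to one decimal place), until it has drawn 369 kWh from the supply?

345.5 h

Power = 8.9 A × 120 V = 1068 W = 1.068 kW
Hours = 369 kWh ÷ 1.068 kW = 345.5 h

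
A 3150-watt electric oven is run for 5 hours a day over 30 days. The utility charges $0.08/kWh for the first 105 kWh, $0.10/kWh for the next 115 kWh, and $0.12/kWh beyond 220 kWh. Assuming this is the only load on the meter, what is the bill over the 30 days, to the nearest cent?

$50.20

Runtime = 5 h/day × 30 days = 150 h
Energy = 3.15 kW × 150 h = 472.5 kWh
Tier 1 (0–105 kWh): 105 × $0.08 = $8.4
Tier 2 (105–220 kWh): 115 × $0.10 = $11.5
Above 220 kWh: 252.5 × $0.12 = $30.3
Bill = $50.20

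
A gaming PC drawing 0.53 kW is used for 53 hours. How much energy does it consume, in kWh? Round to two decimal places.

28.09 kWh

Energy = 0.53 kW × 53 h = 28.09 kWh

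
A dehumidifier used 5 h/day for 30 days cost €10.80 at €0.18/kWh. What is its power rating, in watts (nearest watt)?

Energy = €10.80 ÷ €0.18/kWh = 60 kWh
Runtime = 5 h/day × 30 days = 150 h
Power = 60 kWh ÷ 150 h = 0.4 kW = 400 W

400 W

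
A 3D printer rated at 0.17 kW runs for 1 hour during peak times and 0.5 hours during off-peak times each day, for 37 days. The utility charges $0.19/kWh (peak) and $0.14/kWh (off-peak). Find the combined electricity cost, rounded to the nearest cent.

Peak energy = 0.17 kW × 1 h × 37 = 6.29 kWh
Off-peak energy = 0.17 kW × 0.5 h × 37 = 3.145 kWh
Cost = 6.29 × $0.19 + 3.145 × $0.14 = $1.1951 + $0.4403 = $1.64

$1.64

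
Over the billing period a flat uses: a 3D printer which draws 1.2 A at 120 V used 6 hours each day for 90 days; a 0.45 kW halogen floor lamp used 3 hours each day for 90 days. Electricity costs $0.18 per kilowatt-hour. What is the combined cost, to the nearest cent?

3D printer: Power = 1.2 A × 120 V = 144 W = 0.144 kW
3D printer: Runtime = 6 h/day × 90 days = 540 h
3D printer: 0.144 kW × 540 h = 77.76 kWh
halogen floor lamp: Runtime = 3 h/day × 90 days = 270 h
halogen floor lamp: 0.45 kW × 270 h = 121.5 kWh
Total energy = 199.26 kWh
Cost = 199.26 × $0.18 = $35.87

$35.87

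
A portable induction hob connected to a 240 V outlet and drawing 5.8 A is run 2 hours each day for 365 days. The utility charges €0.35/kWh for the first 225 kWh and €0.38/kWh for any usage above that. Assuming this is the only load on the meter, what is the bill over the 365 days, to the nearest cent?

€379.39

Power = 5.8 A × 240 V = 1392 W = 1.392 kW
Runtime = 2 h/day × 365 days = 730 h
Energy = 1.392 kW × 730 h = 1016.16 kWh
Tier 1 (0–225 kWh): 225 × €0.35 = €78.75
Above 225 kWh: 791.16 × €0.38 = €300.6408
Bill = €379.39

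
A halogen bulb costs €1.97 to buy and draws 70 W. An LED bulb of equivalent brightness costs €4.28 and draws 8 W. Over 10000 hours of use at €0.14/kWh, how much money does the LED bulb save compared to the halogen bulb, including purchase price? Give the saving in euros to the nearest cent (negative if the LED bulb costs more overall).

halogen bulb: €1.97 + (70/1000) kW × 10000 h × €0.14 = €1.97 + €98 = €99.97
LED bulb: €4.28 + (8/1000) kW × 10000 h × €0.14 = €4.28 + €11.2 = €15.48
Saving = €99.97 − €15.48 = €84.49

€84.49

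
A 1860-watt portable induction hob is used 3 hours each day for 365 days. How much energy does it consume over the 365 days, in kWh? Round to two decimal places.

Runtime = 3 h/day × 365 days = 1095 h
Energy = 1.86 kW × 1095 h = 2036.7 kWh

2036.70 kWh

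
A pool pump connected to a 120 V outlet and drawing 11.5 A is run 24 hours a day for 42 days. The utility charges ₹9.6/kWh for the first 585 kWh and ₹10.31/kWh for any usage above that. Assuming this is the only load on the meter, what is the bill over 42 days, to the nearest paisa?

₹13926.27

Power = 11.5 A × 120 V = 1380 W = 1.38 kW
Runtime = 24 h × 42 = 1008 h
Energy = 1.38 kW × 1008 h = 1391.04 kWh
Tier 1 (0–585 kWh): 585 × ₹9.6 = ₹5616
Above 585 kWh: 806.04 × ₹10.31 = ₹8310.2724
Bill = ₹13926.27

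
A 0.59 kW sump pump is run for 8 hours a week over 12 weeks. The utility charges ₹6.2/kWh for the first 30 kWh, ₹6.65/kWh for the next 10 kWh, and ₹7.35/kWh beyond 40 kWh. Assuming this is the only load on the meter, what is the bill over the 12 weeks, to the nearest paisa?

Runtime = 8 h/week × 12 weeks = 96 h
Energy = 0.59 kW × 96 h = 56.64 kWh
Tier 1 (0–30 kWh): 30 × ₹6.2 = ₹186
Tier 2 (30–40 kWh): 10 × ₹6.65 = ₹66.5
Above 40 kWh: 16.64 × ₹7.35 = ₹122.304
Bill = ₹374.80

₹374.80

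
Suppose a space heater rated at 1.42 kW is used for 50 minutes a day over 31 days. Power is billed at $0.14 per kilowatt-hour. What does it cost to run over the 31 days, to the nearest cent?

$5.14

Runtime = 50 min × 31 = 1550 min = 25.833333… h
Energy = 1.42 kW × 25.833333… h = 36.683333… kWh
Cost = 36.683333… kWh × $0.14/kWh = $5.14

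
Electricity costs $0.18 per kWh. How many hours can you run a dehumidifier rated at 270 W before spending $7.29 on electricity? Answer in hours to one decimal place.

Energy available = $7.29 ÷ $0.18/kWh = 40.5 kWh
Hours = 40.5 kWh ÷ 0.27 kW = 150.0 h

150.0 h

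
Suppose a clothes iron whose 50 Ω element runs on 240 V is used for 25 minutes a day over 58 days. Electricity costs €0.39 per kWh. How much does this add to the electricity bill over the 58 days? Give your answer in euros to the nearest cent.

€10.86

Power = V²/R = 240²/50 = 1152 W = 1.152 kW
Runtime = 25 min × 58 = 1450 min = 24.166666… h
Energy = 1.152 kW × 24.166666… h = 27.84 kWh
Cost = 27.84 kWh × €0.39/kWh = €10.86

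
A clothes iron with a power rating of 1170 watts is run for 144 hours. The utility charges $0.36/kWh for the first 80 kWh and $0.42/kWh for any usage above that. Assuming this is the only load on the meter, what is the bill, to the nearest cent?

$65.96

Energy = 1.17 kW × 144 h = 168.48 kWh
Tier 1 (0–80 kWh): 80 × $0.36 = $28.8
Above 80 kWh: 88.48 × $0.42 = $37.1616
Bill = $65.96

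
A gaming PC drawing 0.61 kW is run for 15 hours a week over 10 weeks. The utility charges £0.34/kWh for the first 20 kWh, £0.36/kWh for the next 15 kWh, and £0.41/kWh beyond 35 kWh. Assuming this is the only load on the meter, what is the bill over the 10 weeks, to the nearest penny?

£35.37

Runtime = 15 h/week × 10 weeks = 150 h
Energy = 0.61 kW × 150 h = 91.5 kWh
Tier 1 (0–20 kWh): 20 × £0.34 = £6.8
Tier 2 (20–35 kWh): 15 × £0.36 = £5.4
Above 35 kWh: 56.5 × £0.41 = £23.165
Bill = £35.37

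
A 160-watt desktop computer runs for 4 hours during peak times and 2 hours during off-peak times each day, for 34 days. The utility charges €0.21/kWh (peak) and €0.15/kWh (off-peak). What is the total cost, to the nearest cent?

€6.20

Peak energy = 0.16 kW × 4 h × 34 = 21.76 kWh
Off-peak energy = 0.16 kW × 2 h × 34 = 10.88 kWh
Cost = 21.76 × €0.21 + 10.88 × €0.15 = €4.5696 + €1.632 = €6.20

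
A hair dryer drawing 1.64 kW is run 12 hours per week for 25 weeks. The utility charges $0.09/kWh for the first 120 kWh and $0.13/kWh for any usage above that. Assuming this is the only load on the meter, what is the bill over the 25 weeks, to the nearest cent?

Runtime = 12 h/week × 25 weeks = 300 h
Energy = 1.64 kW × 300 h = 492 kWh
Tier 1 (0–120 kWh): 120 × $0.09 = $10.8
Above 120 kWh: 372 × $0.13 = $48.36
Bill = $59.16

$59.16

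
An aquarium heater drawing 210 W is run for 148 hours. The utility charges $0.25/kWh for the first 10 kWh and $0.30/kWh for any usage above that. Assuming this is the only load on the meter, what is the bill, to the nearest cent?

Energy = 0.21 kW × 148 h = 31.08 kWh
Tier 1 (0–10 kWh): 10 × $0.25 = $2.5
Above 10 kWh: 21.08 × $0.30 = $6.324
Bill = $8.82

$8.82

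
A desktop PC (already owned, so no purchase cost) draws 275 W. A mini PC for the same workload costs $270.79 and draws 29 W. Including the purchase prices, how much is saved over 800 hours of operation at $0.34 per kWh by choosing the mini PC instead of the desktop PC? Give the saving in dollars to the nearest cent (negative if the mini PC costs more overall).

desktop PC: $0.00 + (275/1000) kW × 800 h × $0.34 = $0.00 + $74.8 = $74.8
mini PC: $270.79 + (29/1000) kW × 800 h × $0.34 = $270.79 + $7.888 = $278.678
Saving = $74.8 − $278.678 = −$203.878 → -$203.88

-$203.88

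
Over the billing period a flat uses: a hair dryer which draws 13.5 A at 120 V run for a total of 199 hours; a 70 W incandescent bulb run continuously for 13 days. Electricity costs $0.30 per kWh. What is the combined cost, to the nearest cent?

$103.27

hair dryer: Power = 13.5 A × 120 V = 1620 W = 1.62 kW
hair dryer: 1.62 kW × 199 h = 322.38 kWh
incandescent bulb: Runtime = 24 h × 13 = 312 h
incandescent bulb: 0.07 kW × 312 h = 21.84 kWh
Total energy = 344.22 kWh
Cost = 344.22 × $0.30 = $103.27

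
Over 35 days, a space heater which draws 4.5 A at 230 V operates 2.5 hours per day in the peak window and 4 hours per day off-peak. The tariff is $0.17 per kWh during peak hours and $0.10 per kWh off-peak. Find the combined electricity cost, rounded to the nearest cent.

$29.89

Power = 4.5 A × 230 V = 1035 W = 1.035 kW
Peak energy = 1.035 kW × 2.5 h × 35 = 90.5625 kWh
Off-peak energy = 1.035 kW × 4 h × 35 = 144.9 kWh
Cost = 90.5625 × $0.17 + 144.9 × $0.10 = $15.395625 + $14.49 = $29.89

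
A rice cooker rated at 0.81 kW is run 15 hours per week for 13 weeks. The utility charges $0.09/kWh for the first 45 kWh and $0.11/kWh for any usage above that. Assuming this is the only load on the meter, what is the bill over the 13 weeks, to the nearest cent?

$16.47

Runtime = 15 h/week × 13 weeks = 195 h
Energy = 0.81 kW × 195 h = 157.95 kWh
Tier 1 (0–45 kWh): 45 × $0.09 = $4.05
Above 45 kWh: 112.95 × $0.11 = $12.4245
Bill = $16.47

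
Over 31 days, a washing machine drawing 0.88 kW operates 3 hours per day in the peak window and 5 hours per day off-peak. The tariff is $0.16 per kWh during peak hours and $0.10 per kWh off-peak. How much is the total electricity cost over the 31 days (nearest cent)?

Peak energy = 0.88 kW × 3 h × 31 = 81.84 kWh
Off-peak energy = 0.88 kW × 5 h × 31 = 136.4 kWh
Cost = 81.84 × $0.16 + 136.4 × $0.10 = $13.0944 + $13.64 = $26.73

$26.73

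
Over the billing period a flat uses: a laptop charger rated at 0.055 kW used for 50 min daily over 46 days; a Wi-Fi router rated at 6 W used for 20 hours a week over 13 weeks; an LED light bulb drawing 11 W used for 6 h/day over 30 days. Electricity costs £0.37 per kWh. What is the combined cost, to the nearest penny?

£2.09

laptop charger: Runtime = 50 min × 46 = 2300 min = 38.333333… h
laptop charger: 0.055 kW × 38.333333… h = 2.108333… kWh
Wi-Fi router: Runtime = 20 h/week × 13 weeks = 260 h
Wi-Fi router: 0.006 kW × 260 h = 1.56 kWh
LED light bulb: Runtime = 6 h/day × 30 days = 180 h
LED light bulb: 0.011 kW × 180 h = 1.98 kWh
Total energy = 5.648333… kWh
Cost = 5.648333… × £0.37 = £2.09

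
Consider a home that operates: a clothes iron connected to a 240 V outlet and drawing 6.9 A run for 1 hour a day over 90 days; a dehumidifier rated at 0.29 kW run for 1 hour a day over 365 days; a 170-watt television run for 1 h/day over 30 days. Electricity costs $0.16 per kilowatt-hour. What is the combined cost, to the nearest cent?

clothes iron: Power = 6.9 A × 240 V = 1656 W = 1.656 kW
clothes iron: Runtime = 1 h/day × 90 days = 90 h
clothes iron: 1.656 kW × 90 h = 149.04 kWh
dehumidifier: Runtime = 1 h/day × 365 days = 365 h
dehumidifier: 0.29 kW × 365 h = 105.85 kWh
television: Runtime = 1 h/day × 30 days = 30 h
television: 0.17 kW × 30 h = 5.1 kWh
Total energy = 259.99 kWh
Cost = 259.99 × $0.16 = $41.60

$41.60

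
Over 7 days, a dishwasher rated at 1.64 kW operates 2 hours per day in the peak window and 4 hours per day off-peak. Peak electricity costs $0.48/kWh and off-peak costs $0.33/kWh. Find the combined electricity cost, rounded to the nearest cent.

Peak energy = 1.64 kW × 2 h × 7 = 22.96 kWh
Off-peak energy = 1.64 kW × 4 h × 7 = 45.92 kWh
Cost = 22.96 × $0.48 + 45.92 × $0.33 = $11.0208 + $15.1536 = $26.17

$26.17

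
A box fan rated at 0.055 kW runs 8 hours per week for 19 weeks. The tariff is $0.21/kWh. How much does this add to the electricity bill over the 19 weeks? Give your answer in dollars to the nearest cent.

Runtime = 8 h/week × 19 weeks = 152 h
Energy = 0.055 kW × 152 h = 8.36 kWh
Cost = 8.36 kWh × $0.21/kWh = $1.76

$1.76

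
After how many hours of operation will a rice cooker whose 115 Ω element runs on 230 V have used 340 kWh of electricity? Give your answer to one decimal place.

739.1 h

Power = V²/R = 230²/115 = 460 W = 0.46 kW
Hours = 340 kWh ÷ 0.46 kW = 739.1 h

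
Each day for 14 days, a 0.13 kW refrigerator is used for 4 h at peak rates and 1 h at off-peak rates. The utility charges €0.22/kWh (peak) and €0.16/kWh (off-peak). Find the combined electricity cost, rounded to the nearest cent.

Peak energy = 0.13 kW × 4 h × 14 = 7.28 kWh
Off-peak energy = 0.13 kW × 1 h × 14 = 1.82 kWh
Cost = 7.28 × €0.22 + 1.82 × €0.16 = €1.6016 + €0.2912 = €1.89

€1.89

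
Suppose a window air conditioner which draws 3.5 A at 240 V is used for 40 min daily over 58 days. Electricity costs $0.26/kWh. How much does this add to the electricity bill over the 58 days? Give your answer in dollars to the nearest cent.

Power = 3.5 A × 240 V = 840 W = 0.84 kW
Runtime = 40 min × 58 = 2320 min = 38.666666… h
Energy = 0.84 kW × 38.666666… h = 32.48 kWh
Cost = 32.48 kWh × $0.26/kWh = $8.44

$8.44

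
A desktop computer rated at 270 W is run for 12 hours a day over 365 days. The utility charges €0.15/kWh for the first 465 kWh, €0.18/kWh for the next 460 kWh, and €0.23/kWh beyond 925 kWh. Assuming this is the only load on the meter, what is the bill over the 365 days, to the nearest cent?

€211.80

Runtime = 12 h/day × 365 days = 4380 h
Energy = 0.27 kW × 4380 h = 1182.6 kWh
Tier 1 (0–465 kWh): 465 × €0.15 = €69.75
Tier 2 (465–925 kWh): 460 × €0.18 = €82.8
Above 925 kWh: 257.6 × €0.23 = €59.248
Bill = €211.80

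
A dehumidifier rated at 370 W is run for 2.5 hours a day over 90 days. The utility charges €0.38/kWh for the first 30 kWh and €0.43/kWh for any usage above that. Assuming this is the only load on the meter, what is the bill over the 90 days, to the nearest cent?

€34.30

Runtime = 2.5 h/day × 90 days = 225 h
Energy = 0.37 kW × 225 h = 83.25 kWh
Tier 1 (0–30 kWh): 30 × €0.38 = €11.4
Above 30 kWh: 53.25 × €0.43 = €22.8975
Bill = €34.30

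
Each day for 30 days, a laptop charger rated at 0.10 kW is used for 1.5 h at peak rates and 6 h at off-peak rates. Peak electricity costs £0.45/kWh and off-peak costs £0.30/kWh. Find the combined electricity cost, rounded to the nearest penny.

Peak energy = 0.1 kW × 1.5 h × 30 = 4.5 kWh
Off-peak energy = 0.1 kW × 6 h × 30 = 18 kWh
Cost = 4.5 × £0.45 + 18 × £0.30 = £2.025 + £5.4 = £7.43

£7.43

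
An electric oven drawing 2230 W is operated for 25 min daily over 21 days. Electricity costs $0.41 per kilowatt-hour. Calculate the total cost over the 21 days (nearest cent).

$8.00

Runtime = 25 min × 21 = 525 min = 8.75 h
Energy = 2.23 kW × 8.75 h = 19.5125 kWh
Cost = 19.5125 kWh × $0.41/kWh = $8.00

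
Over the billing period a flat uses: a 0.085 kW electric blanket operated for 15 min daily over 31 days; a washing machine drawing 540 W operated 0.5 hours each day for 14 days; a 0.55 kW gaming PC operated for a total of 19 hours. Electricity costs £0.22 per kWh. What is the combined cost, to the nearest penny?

£3.28

electric blanket: Runtime = 15 min × 31 = 465 min = 7.75 h
electric blanket: 0.085 kW × 7.75 h = 0.65875 kWh
washing machine: Runtime = 0.5 h/day × 14 days = 7 h
washing machine: 0.54 kW × 7 h = 3.78 kWh
gaming PC: 0.55 kW × 19 h = 10.45 kWh
Total energy = 14.88875 kWh
Cost = 14.88875 × £0.22 = £3.28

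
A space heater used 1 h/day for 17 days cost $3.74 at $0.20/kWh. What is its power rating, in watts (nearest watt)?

Energy = $3.74 ÷ $0.20/kWh = 18.7 kWh
Runtime = 1 h/day × 17 days = 17 h
Power = 18.7 kWh ÷ 17 h = 1.1 kW = 1100 W

1100 W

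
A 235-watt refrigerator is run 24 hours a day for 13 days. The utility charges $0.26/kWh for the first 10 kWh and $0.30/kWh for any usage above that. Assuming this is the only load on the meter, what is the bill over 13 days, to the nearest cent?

Runtime = 24 h × 13 = 312 h
Energy = 0.235 kW × 312 h = 73.32 kWh
Tier 1 (0–10 kWh): 10 × $0.26 = $2.6
Above 10 kWh: 63.32 × $0.30 = $18.996
Bill = $21.60

$21.60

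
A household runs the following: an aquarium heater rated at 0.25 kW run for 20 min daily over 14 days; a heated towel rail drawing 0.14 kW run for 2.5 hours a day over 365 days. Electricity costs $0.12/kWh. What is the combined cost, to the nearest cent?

$15.47

aquarium heater: Runtime = 20 min × 14 = 280 min = 4.666666… h
aquarium heater: 0.25 kW × 4.666666… h = 1.166666… kWh
heated towel rail: Runtime = 2.5 h/day × 365 days = 912.5 h
heated towel rail: 0.14 kW × 912.5 h = 127.75 kWh
Total energy = 128.916666… kWh
Cost = 128.916666… × $0.12 = $15.47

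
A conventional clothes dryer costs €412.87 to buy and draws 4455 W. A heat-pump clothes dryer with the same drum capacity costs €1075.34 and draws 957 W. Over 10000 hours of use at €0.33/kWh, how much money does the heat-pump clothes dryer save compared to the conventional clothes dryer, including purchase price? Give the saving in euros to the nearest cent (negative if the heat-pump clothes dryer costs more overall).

conventional clothes dryer: €412.87 + (4455/1000) kW × 10000 h × €0.33 = €412.87 + €14701.5 = €15114.37
heat-pump clothes dryer: €1075.34 + (957/1000) kW × 10000 h × €0.33 = €1075.34 + €3158.1 = €4233.44
Saving = €15114.37 − €4233.44 = €10880.93

€10880.93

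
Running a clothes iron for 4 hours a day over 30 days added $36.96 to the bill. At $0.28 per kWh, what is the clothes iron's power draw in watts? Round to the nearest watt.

Energy = $36.96 ÷ $0.28/kWh = 132 kWh
Runtime = 4 h/day × 30 days = 120 h
Power = 132 kWh ÷ 120 h = 1.1 kW = 1100 W

1100 W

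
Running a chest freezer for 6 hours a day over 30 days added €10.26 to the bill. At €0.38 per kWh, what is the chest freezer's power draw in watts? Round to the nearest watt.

Energy = €10.26 ÷ €0.38/kWh = 27 kWh
Runtime = 6 h/day × 30 days = 180 h
Power = 27 kWh ÷ 180 h = 0.15 kW = 150 W

150 W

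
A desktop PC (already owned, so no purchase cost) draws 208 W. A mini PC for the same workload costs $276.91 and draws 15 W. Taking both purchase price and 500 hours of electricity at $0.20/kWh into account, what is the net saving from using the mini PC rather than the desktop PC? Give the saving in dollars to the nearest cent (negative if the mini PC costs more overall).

desktop PC: $0.00 + (208/1000) kW × 500 h × $0.20 = $0.00 + $20.8 = $20.8
mini PC: $276.91 + (15/1000) kW × 500 h × $0.20 = $276.91 + $1.5 = $278.41
Saving = $20.8 − $278.41 = −$257.61

-$257.61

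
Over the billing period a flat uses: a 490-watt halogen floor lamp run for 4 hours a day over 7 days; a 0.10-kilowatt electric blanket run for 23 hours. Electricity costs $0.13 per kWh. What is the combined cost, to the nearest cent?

$2.08

halogen floor lamp: Runtime = 4 h/day × 7 days = 28 h
halogen floor lamp: 0.49 kW × 28 h = 13.72 kWh
electric blanket: 0.1 kW × 23 h = 2.3 kWh
Total energy = 16.02 kWh
Cost = 16.02 × $0.13 = $2.08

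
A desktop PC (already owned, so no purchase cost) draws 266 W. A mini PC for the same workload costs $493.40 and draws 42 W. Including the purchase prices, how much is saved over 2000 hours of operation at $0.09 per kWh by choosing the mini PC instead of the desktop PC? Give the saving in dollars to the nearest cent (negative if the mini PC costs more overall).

-$453.08

desktop PC: $0.00 + (266/1000) kW × 2000 h × $0.09 = $0.00 + $47.88 = $47.88
mini PC: $493.40 + (42/1000) kW × 2000 h × $0.09 = $493.40 + $7.56 = $500.96
Saving = $47.88 − $500.96 = −$453.08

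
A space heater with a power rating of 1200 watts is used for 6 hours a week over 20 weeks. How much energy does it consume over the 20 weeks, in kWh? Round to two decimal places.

Runtime = 6 h/week × 20 weeks = 120 h
Energy = 1.2 kW × 120 h = 144 kWh

144.00 kWh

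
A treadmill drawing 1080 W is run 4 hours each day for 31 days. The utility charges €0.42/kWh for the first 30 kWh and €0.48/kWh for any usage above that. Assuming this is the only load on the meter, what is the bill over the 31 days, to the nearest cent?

Runtime = 4 h/day × 31 days = 124 h
Energy = 1.08 kW × 124 h = 133.92 kWh
Tier 1 (0–30 kWh): 30 × €0.42 = €12.6
Above 30 kWh: 103.92 × €0.48 = €49.8816
Bill = €62.48

€62.48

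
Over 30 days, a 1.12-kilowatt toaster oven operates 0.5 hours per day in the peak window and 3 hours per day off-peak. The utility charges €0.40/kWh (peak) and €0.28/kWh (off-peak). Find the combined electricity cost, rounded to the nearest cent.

€34.94

Peak energy = 1.12 kW × 0.5 h × 30 = 16.8 kWh
Off-peak energy = 1.12 kW × 3 h × 30 = 100.8 kWh
Cost = 16.8 × €0.40 + 100.8 × €0.28 = €6.72 + €28.224 = €34.94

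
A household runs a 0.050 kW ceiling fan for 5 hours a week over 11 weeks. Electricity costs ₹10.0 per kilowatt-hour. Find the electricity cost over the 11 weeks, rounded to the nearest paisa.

Runtime = 5 h/week × 11 weeks = 55 h
Energy = 0.05 kW × 55 h = 2.75 kWh
Cost = 2.75 kWh × ₹10.0/kWh = ₹27.50

₹27.50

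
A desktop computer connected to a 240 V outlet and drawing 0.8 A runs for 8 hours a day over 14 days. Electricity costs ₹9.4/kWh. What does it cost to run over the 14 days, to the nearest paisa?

Power = 0.8 A × 240 V = 192 W = 0.192 kW
Runtime = 8 h/day × 14 days = 112 h
Energy = 0.192 kW × 112 h = 21.504 kWh
Cost = 21.504 kWh × ₹9.4/kWh = ₹202.14

₹202.14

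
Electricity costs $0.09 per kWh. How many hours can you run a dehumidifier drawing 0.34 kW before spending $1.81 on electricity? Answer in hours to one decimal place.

59.2 h

Energy available = $1.81 ÷ $0.09/kWh = 20.1111 kWh
Hours = 20.1111 kWh ÷ 0.34 kW = 59.2 h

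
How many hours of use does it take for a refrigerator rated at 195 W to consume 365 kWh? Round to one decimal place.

1871.8 h

Hours = 365 kWh ÷ 0.195 kW = 1871.8 h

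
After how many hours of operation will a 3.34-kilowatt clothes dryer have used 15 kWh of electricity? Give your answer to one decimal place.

Hours = 15 kWh ÷ 3.34 kW = 4.5 h

4.5 h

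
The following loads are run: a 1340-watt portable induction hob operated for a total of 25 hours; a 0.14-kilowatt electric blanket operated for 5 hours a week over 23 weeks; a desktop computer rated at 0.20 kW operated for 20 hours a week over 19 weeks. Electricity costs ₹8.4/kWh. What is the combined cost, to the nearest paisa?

portable induction hob: 1.34 kW × 25 h = 33.5 kWh
electric blanket: Runtime = 5 h/week × 23 weeks = 115 h
electric blanket: 0.14 kW × 115 h = 16.1 kWh
desktop computer: Runtime = 20 h/week × 19 weeks = 380 h
desktop computer: 0.2 kW × 380 h = 76 kWh
Total energy = 125.6 kWh
Cost = 125.6 × ₹8.4 = ₹1055.04

₹1055.04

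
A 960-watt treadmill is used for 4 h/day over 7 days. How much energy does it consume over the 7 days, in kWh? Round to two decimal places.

26.88 kWh

Runtime = 4 h/day × 7 days = 28 h
Energy = 0.96 kW × 28 h = 26.88 kWh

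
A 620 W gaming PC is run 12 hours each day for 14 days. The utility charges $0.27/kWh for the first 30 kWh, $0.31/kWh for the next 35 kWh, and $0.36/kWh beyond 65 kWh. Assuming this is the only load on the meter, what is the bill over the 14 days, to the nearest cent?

$33.05

Runtime = 12 h/day × 14 days = 168 h
Energy = 0.62 kW × 168 h = 104.16 kWh
Tier 1 (0–30 kWh): 30 × $0.27 = $8.1
Tier 2 (30–65 kWh): 35 × $0.31 = $10.85
Above 65 kWh: 39.16 × $0.36 = $14.0976
Bill = $33.05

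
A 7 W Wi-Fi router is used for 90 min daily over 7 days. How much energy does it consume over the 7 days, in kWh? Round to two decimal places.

0.07 kWh

Runtime = 90 min × 7 = 630 min = 10.5 h
Energy = 0.007 kW × 10.5 h = 0.0735 kWh ≈ 0.07 kWh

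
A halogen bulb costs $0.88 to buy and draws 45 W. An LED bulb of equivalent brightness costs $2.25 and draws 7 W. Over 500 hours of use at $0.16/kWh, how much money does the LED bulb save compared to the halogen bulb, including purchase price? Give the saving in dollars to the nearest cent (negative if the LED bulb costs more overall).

halogen bulb: $0.88 + (45/1000) kW × 500 h × $0.16 = $0.88 + $3.6 = $4.48
LED bulb: $2.25 + (7/1000) kW × 500 h × $0.16 = $2.25 + $0.56 = $2.81
Saving = $4.48 − $2.81 = $1.67

$1.67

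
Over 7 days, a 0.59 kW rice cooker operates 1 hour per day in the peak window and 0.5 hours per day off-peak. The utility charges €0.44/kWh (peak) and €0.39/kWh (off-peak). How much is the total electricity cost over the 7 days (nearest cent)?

€2.62

Peak energy = 0.59 kW × 1 h × 7 = 4.13 kWh
Off-peak energy = 0.59 kW × 0.5 h × 7 = 2.065 kWh
Cost = 4.13 × €0.44 + 2.065 × €0.39 = €1.8172 + €0.80535 = €2.62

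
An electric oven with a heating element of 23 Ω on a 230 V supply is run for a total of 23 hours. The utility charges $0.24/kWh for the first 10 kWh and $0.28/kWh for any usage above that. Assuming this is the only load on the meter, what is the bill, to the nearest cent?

$14.41

Power = V²/R = 230²/23 = 2300 W = 2.3 kW
Energy = 2.3 kW × 23 h = 52.9 kWh
Tier 1 (0–10 kWh): 10 × $0.24 = $2.4
Above 10 kWh: 42.9 × $0.28 = $12.012
Bill = $14.41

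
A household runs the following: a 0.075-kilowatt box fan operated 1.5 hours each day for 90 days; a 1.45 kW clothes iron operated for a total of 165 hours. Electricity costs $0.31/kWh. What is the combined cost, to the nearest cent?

$77.31

box fan: Runtime = 1.5 h/day × 90 days = 135 h
box fan: 0.075 kW × 135 h = 10.125 kWh
clothes iron: 1.45 kW × 165 h = 239.25 kWh
Total energy = 249.375 kWh
Cost = 249.375 × $0.31 = $77.31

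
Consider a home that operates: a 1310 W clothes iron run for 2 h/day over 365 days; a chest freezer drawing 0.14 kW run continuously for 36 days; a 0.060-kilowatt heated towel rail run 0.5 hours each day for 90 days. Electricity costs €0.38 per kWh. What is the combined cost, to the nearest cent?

clothes iron: Runtime = 2 h/day × 365 days = 730 h
clothes iron: 1.31 kW × 730 h = 956.3 kWh
chest freezer: Runtime = 24 h × 36 = 864 h
chest freezer: 0.14 kW × 864 h = 120.96 kWh
heated towel rail: Runtime = 0.5 h/day × 90 days = 45 h
heated towel rail: 0.06 kW × 45 h = 2.7 kWh
Total energy = 1079.96 kWh
Cost = 1079.96 × €0.38 = €410.38

€410.38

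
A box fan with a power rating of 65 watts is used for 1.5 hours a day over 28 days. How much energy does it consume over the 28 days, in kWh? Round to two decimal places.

Runtime = 1.5 h/day × 28 days = 42 h
Energy = 0.065 kW × 42 h = 2.73 kWh

2.73 kWh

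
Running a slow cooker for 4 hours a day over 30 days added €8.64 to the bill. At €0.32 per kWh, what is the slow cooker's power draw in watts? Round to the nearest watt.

225 W

Energy = €8.64 ÷ €0.32/kWh = 27 kWh
Runtime = 4 h/day × 30 days = 120 h
Power = 27 kWh ÷ 120 h = 0.225 kW = 225 W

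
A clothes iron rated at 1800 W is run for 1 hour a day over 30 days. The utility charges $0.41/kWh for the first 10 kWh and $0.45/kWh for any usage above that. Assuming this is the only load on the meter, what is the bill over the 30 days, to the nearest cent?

Runtime = 1 h/day × 30 days = 30 h
Energy = 1.8 kW × 30 h = 54 kWh
Tier 1 (0–10 kWh): 10 × $0.41 = $4.1
Above 10 kWh: 44 × $0.45 = $19.8
Bill = $23.90

$23.90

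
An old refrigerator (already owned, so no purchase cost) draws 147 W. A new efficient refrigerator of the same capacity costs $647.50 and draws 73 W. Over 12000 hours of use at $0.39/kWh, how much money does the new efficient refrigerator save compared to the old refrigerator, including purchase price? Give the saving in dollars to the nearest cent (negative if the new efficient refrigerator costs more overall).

old refrigerator: $0.00 + (147/1000) kW × 12000 h × $0.39 = $0.00 + $687.96 = $687.96
new efficient refrigerator: $647.50 + (73/1000) kW × 12000 h × $0.39 = $647.50 + $341.64 = $989.14
Saving = $687.96 − $989.14 = −$301.18

-$301.18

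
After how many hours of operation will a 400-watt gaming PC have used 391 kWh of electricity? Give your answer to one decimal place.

Hours = 391 kWh ÷ 0.4 kW = 977.5 h

977.5 h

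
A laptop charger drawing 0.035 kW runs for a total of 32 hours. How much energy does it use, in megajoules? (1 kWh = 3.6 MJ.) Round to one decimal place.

4.0 MJ

Energy = 0.035 kW × 32 h = 1.12 kWh
= 1.12 × 3.6 MJ = 4.0 MJ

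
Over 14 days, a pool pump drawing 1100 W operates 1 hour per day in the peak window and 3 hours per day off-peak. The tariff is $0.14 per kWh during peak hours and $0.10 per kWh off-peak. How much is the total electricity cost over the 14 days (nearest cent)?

Peak energy = 1.1 kW × 1 h × 14 = 15.4 kWh
Off-peak energy = 1.1 kW × 3 h × 14 = 46.2 kWh
Cost = 15.4 × $0.14 + 46.2 × $0.10 = $2.156 + $4.62 = $6.78

$6.78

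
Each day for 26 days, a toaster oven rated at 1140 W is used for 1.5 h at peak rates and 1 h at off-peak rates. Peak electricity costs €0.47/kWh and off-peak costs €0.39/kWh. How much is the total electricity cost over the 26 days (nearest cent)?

€32.46

Peak energy = 1.14 kW × 1.5 h × 26 = 44.46 kWh
Off-peak energy = 1.14 kW × 1 h × 26 = 29.64 kWh
Cost = 44.46 × €0.47 + 29.64 × €0.39 = €20.8962 + €11.5596 = €32.46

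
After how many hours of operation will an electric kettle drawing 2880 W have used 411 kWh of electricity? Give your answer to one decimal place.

Hours = 411 kWh ÷ 2.88 kW = 142.7 h

142.7 h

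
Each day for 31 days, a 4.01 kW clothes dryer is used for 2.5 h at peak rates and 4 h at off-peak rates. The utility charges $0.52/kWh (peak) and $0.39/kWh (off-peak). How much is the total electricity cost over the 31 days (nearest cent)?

$355.53

Peak energy = 4.01 kW × 2.5 h × 31 = 310.775 kWh
Off-peak energy = 4.01 kW × 4 h × 31 = 497.24 kWh
Cost = 310.775 × $0.52 + 497.24 × $0.39 = $161.603 + $193.9236 = $355.53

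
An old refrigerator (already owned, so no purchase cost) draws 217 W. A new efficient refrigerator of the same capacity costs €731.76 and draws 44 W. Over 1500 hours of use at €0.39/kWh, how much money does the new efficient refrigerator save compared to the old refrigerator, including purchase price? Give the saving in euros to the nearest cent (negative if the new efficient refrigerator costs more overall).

-€630.56

old refrigerator: €0.00 + (217/1000) kW × 1500 h × €0.39 = €0.00 + €126.945 = €126.945
new efficient refrigerator: €731.76 + (44/1000) kW × 1500 h × €0.39 = €731.76 + €25.74 = €757.5
Saving = €126.945 − €757.5 = −€630.555 → -€630.56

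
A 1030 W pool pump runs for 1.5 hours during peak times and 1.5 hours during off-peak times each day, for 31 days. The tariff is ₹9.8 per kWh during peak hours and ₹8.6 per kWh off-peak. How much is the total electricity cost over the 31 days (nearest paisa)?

₹881.27

Peak energy = 1.03 kW × 1.5 h × 31 = 47.895 kWh
Off-peak energy = 1.03 kW × 1.5 h × 31 = 47.895 kWh
Cost = 47.895 × ₹9.8 + 47.895 × ₹8.6 = ₹469.371 + ₹411.897 = ₹881.27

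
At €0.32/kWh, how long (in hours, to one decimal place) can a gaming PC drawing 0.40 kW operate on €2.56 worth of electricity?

20.0 h

Energy available = €2.56 ÷ €0.32/kWh = 8 kWh
Hours = 8 kWh ÷ 0.4 kW = 20.0 h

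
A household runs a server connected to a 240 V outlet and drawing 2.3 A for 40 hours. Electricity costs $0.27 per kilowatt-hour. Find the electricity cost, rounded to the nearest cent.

$5.96

Power = 2.3 A × 240 V = 552 W = 0.552 kW
Energy = 0.552 kW × 40 h = 22.08 kWh
Cost = 22.08 kWh × $0.27/kWh = $5.96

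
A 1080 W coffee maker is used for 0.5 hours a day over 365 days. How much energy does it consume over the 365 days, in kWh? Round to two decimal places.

Runtime = 0.5 h/day × 365 days = 182.5 h
Energy = 1.08 kW × 182.5 h = 197.1 kWh

197.10 kWh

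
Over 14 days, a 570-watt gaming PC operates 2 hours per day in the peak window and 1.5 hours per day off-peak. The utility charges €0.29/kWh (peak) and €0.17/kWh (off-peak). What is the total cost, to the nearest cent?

Peak energy = 0.57 kW × 2 h × 14 = 15.96 kWh
Off-peak energy = 0.57 kW × 1.5 h × 14 = 11.97 kWh
Cost = 15.96 × €0.29 + 11.97 × €0.17 = €4.6284 + €2.0349 = €6.66

€6.66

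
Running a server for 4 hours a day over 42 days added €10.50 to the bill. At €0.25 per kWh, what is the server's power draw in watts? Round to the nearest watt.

Energy = €10.50 ÷ €0.25/kWh = 42 kWh
Runtime = 4 h/day × 42 days = 168 h
Power = 42 kWh ÷ 168 h = 0.25 kW = 250 W

250 W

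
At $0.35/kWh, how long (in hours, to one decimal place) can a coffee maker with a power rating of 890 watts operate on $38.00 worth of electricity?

122.0 h

Energy available = $38.00 ÷ $0.35/kWh = 108.5714 kWh
Hours = 108.5714 kWh ÷ 0.89 kW = 122.0 h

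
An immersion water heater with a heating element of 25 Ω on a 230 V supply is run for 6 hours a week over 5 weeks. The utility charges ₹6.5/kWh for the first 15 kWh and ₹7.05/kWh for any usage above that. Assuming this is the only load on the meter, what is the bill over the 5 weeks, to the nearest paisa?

Power = V²/R = 230²/25 = 2116 W = 2.116 kW
Runtime = 6 h/week × 5 weeks = 30 h
Energy = 2.116 kW × 30 h = 63.48 kWh
Tier 1 (0–15 kWh): 15 × ₹6.5 = ₹97.5
Above 15 kWh: 48.48 × ₹7.05 = ₹341.784
Bill = ₹439.28

₹439.28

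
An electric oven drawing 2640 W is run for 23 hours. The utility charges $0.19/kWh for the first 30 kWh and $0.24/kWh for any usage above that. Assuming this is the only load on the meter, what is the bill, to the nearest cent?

Energy = 2.64 kW × 23 h = 60.72 kWh
Tier 1 (0–30 kWh): 30 × $0.19 = $5.7
Above 30 kWh: 30.72 × $0.24 = $7.3728
Bill = $13.07

$13.07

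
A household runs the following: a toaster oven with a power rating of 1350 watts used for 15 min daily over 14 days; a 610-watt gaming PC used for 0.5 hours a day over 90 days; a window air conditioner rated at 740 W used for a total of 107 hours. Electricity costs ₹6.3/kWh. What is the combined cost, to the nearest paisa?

toaster oven: Runtime = 15 min × 14 = 210 min = 3.5 h
toaster oven: 1.35 kW × 3.5 h = 4.725 kWh
gaming PC: Runtime = 0.5 h/day × 90 days = 45 h
gaming PC: 0.61 kW × 45 h = 27.45 kWh
window air conditioner: 0.74 kW × 107 h = 79.18 kWh
Total energy = 111.355 kWh
Cost = 111.355 × ₹6.3 = ₹701.54

₹701.54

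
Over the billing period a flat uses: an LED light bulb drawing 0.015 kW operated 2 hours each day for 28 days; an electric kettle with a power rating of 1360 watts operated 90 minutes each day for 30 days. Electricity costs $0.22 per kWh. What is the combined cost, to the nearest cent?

LED light bulb: Runtime = 2 h/day × 28 days = 56 h
LED light bulb: 0.015 kW × 56 h = 0.84 kWh
electric kettle: Runtime = 90 min × 30 = 2700 min = 45 h
electric kettle: 1.36 kW × 45 h = 61.2 kWh
Total energy = 62.04 kWh
Cost = 62.04 × $0.22 = $13.65

$13.65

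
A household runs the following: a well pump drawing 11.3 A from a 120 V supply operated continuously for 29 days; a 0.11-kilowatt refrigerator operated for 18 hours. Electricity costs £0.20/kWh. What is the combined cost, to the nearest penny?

£189.15

well pump: Power = 11.3 A × 120 V = 1356 W = 1.356 kW
well pump: Runtime = 24 h × 29 = 696 h
well pump: 1.356 kW × 696 h = 943.776 kWh
refrigerator: 0.11 kW × 18 h = 1.98 kWh
Total energy = 945.756 kWh
Cost = 945.756 × £0.20 = £189.15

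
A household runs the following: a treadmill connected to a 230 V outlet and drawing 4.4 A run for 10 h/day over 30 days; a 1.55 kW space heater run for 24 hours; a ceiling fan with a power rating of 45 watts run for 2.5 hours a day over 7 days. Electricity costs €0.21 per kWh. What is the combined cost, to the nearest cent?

€71.73

treadmill: Power = 4.4 A × 230 V = 1012 W = 1.012 kW
treadmill: Runtime = 10 h/day × 30 days = 300 h
treadmill: 1.012 kW × 300 h = 303.6 kWh
space heater: 1.55 kW × 24 h = 37.2 kWh
ceiling fan: Runtime = 2.5 h/day × 7 days = 17.5 h
ceiling fan: 0.045 kW × 17.5 h = 0.7875 kWh
Total energy = 341.5875 kWh
Cost = 341.5875 × €0.21 = €71.73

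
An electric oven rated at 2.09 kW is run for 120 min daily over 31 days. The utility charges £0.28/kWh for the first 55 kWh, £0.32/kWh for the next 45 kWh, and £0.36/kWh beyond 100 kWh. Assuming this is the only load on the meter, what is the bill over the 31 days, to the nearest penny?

Runtime = 120 min × 31 = 3720 min = 62 h
Energy = 2.09 kW × 62 h = 129.58 kWh
Tier 1 (0–55 kWh): 55 × £0.28 = £15.4
Tier 2 (55–100 kWh): 45 × £0.32 = £14.4
Above 100 kWh: 29.58 × £0.36 = £10.6488
Bill = £40.45

£40.45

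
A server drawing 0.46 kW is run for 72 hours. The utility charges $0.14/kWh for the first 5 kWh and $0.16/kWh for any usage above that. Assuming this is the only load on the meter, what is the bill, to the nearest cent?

$5.20

Energy = 0.46 kW × 72 h = 33.12 kWh
Tier 1 (0–5 kWh): 5 × $0.14 = $0.7
Above 5 kWh: 28.12 × $0.16 = $4.4992
Bill = $5.20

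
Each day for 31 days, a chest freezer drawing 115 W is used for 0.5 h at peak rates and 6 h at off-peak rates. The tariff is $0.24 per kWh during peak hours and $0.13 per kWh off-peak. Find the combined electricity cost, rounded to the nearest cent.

Peak energy = 0.115 kW × 0.5 h × 31 = 1.7825 kWh
Off-peak energy = 0.115 kW × 6 h × 31 = 21.39 kWh
Cost = 1.7825 × $0.24 + 21.39 × $0.13 = $0.4278 + $2.7807 = $3.21

$3.21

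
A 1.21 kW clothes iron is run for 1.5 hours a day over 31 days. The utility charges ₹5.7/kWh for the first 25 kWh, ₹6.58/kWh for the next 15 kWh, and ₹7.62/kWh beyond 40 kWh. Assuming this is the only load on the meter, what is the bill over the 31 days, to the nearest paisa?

₹365.14

Runtime = 1.5 h/day × 31 days = 46.5 h
Energy = 1.21 kW × 46.5 h = 56.265 kWh
Tier 1 (0–25 kWh): 25 × ₹5.7 = ₹142.5
Tier 2 (25–40 kWh): 15 × ₹6.58 = ₹98.7
Above 40 kWh: 16.265 × ₹7.62 = ₹123.9393
Bill = ₹365.14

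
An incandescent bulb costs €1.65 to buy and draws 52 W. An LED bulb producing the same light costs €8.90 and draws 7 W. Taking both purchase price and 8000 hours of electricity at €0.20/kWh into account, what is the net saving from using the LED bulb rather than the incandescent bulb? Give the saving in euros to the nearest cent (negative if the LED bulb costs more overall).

incandescent bulb: €1.65 + (52/1000) kW × 8000 h × €0.20 = €1.65 + €83.2 = €84.85
LED bulb: €8.90 + (7/1000) kW × 8000 h × €0.20 = €8.90 + €11.2 = €20.1
Saving = €84.85 − €20.1 = €64.75

€64.75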